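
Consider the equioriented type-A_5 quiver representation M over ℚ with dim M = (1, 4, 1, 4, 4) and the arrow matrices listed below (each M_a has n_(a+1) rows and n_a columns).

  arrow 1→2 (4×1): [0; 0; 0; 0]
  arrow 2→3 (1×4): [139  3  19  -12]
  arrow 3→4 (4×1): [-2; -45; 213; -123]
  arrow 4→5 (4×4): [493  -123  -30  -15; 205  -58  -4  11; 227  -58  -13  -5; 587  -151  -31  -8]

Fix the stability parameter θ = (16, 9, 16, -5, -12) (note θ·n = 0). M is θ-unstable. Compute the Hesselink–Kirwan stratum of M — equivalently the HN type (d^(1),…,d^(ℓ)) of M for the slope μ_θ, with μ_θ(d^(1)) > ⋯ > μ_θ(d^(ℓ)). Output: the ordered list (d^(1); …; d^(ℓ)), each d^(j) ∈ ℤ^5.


Via rank(M_{q-1}∘⋯∘M_p): M ≅ I[1,1], I[2,2]^3, I[2,5], I[4,5]^3.
μ_θ-semistable layers: μ^(1)=16; μ^(2)=9; μ^(3)=2; μ^(4)=-17/2

((1, 0, 0, 0, 0); (0, 3, 0, 0, 0); (0, 1, 1, 1, 1); (0, 0, 0, 3, 3))


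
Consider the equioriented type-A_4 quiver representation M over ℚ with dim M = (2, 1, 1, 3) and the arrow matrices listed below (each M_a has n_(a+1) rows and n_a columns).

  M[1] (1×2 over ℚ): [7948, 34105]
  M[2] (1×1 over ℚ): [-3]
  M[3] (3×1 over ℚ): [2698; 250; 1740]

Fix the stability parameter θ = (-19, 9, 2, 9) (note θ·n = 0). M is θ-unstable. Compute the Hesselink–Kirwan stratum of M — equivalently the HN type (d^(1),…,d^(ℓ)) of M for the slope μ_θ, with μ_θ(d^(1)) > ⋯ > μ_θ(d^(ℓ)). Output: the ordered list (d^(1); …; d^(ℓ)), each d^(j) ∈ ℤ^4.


Via rank(M_{q-1}∘⋯∘M_p): M ≅ I[1,1], I[1,4], I[4,4]^2.
μ_θ-semistable layers: μ^(1)=9; μ^(2)=11/2; μ^(3)=-19

((0, 0, 0, 3); (0, 1, 1, 0); (2, 0, 0, 0))


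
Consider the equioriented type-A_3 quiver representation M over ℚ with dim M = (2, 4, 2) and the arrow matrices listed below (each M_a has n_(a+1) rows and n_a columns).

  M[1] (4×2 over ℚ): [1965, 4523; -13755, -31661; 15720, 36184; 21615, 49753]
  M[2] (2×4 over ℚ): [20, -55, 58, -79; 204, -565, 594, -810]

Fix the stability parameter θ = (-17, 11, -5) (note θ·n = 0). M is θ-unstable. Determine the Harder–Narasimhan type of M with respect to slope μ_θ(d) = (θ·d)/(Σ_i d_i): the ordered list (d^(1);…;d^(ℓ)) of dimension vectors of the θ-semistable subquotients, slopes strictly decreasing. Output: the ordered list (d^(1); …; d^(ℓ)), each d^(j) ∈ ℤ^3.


Barcode: M ≅ I[1,1], I[1,3], I[2,2]^2, I[2,3]. HN layers by μ_θ (3 steps, strictly decreasing):
  μ^(1)=11; μ^(2)=3; μ^(3)=-17

((0, 2, 0); (0, 2, 2); (2, 0, 0))


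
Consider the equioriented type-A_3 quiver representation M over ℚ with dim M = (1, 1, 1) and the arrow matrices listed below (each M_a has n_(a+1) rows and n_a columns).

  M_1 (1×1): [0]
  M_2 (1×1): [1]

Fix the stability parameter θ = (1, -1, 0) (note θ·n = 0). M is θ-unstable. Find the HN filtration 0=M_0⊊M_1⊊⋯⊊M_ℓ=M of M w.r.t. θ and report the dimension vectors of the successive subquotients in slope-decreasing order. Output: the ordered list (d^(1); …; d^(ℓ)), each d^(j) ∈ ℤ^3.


Barcode: M ≅ I[1,1], I[2,3]. HN layers by μ_θ (3 steps, strictly decreasing):
  μ^(1)=1; μ^(2)=0; μ^(3)=-1

((1, 0, 0); (0, 0, 1); (0, 1, 0))


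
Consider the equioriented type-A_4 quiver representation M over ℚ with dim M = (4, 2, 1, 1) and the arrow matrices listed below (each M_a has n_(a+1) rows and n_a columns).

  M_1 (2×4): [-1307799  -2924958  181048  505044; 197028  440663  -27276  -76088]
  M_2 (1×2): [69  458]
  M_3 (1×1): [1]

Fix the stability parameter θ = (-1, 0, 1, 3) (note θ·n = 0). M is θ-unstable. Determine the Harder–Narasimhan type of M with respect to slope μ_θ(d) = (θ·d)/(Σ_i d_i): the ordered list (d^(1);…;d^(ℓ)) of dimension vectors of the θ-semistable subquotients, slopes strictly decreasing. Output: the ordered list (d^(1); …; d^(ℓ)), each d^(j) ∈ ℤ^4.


Barcode: M ≅ I[1,1]^2, I[1,2], I[1,4]. HN layers by μ_θ (4 steps, strictly decreasing):
  μ^(1)=3; μ^(2)=1; μ^(3)=0; μ^(4)=-1

((0, 0, 0, 1); (0, 0, 1, 0); (0, 2, 0, 0); (4, 0, 0, 0))


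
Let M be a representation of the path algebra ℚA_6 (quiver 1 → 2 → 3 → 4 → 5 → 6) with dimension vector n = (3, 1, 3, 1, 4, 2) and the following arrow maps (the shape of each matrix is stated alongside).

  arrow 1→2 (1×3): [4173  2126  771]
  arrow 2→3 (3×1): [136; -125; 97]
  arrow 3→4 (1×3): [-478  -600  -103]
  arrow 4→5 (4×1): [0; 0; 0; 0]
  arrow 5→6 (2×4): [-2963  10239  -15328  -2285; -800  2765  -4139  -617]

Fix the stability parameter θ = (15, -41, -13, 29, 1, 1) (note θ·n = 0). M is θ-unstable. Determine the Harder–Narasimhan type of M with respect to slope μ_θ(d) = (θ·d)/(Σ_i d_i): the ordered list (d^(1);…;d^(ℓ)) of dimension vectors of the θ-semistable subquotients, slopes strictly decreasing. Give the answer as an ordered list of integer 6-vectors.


Barcode: M ≅ I[1,1]^2, I[1,4], I[3,3]^2, I[5,5]^2, I[5,6]^2. HN layers by μ_θ (4 steps, strictly decreasing):
  μ^(1)=29; μ^(2)=15; μ^(3)=1; μ^(4)=-13

((0, 0, 0, 1, 0, 0); (2, 0, 0, 0, 0, 0); (0, 0, 0, 0, 4, 2); (1, 1, 3, 0, 0, 0))


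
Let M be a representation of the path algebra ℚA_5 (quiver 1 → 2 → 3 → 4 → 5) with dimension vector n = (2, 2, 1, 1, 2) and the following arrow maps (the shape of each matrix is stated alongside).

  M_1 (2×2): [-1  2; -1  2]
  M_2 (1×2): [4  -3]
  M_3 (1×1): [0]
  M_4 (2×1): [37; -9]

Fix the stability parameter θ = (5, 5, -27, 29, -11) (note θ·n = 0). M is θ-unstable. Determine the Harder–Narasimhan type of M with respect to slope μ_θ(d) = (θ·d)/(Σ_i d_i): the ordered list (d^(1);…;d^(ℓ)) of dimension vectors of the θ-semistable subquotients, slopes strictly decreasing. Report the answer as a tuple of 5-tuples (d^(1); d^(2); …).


Interval decomposition of M: I[1,1], I[1,3], I[2,2], I[4,5], I[5,5].
HN type (ℓ=4): μ^(1)=9; μ^(2)=5; μ^(3)=-17/3; μ^(4)=-11

((0, 0, 0, 1, 1); (1, 1, 0, 0, 0); (1, 1, 1, 0, 0); (0, 0, 0, 0, 1))


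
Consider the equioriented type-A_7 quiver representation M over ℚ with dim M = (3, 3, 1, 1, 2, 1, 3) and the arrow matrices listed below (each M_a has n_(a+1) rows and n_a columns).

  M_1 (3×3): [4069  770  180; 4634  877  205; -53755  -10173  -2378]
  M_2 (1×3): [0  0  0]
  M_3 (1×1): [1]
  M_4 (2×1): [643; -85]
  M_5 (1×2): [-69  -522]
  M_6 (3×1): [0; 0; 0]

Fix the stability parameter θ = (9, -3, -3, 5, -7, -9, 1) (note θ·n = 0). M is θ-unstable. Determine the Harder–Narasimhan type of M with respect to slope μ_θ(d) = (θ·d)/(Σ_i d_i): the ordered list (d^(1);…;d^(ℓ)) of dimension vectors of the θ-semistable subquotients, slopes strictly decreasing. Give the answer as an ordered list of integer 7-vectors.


Via rank(M_{q-1}∘⋯∘M_p): M ≅ I[1,2]^3, I[3,6], I[5,5], I[7,7]^3.
μ_θ-semistable layers: μ^(1)=3; μ^(2)=1; μ^(3)=-7/2; μ^(4)=-7

((3, 3, 0, 0, 0, 0, 0); (0, 0, 0, 0, 0, 0, 3); (0, 0, 1, 1, 1, 1, 0); (0, 0, 0, 0, 1, 0, 0))


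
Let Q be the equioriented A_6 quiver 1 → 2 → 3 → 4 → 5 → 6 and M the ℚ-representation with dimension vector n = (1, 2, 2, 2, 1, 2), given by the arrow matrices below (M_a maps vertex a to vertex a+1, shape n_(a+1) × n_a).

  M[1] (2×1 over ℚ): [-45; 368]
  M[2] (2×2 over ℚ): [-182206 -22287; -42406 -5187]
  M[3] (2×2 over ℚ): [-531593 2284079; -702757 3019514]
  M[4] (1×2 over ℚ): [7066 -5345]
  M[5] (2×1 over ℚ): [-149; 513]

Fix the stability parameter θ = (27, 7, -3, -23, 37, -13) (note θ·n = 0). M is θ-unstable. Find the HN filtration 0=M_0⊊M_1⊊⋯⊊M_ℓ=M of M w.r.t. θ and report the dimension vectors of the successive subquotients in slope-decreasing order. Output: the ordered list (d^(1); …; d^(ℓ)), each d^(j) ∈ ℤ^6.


Via rank(M_{q-1}∘⋯∘M_p): M ≅ I[1,6], I[2,2], I[3,4], I[6,6].
μ_θ-semistable layers: μ^(1)=12; μ^(2)=7; μ^(3)=2; μ^(4)=-13

((0, 0, 0, 0, 1, 1); (0, 1, 0, 0, 0, 0); (1, 1, 1, 1, 0, 0); (0, 0, 1, 1, 0, 1))


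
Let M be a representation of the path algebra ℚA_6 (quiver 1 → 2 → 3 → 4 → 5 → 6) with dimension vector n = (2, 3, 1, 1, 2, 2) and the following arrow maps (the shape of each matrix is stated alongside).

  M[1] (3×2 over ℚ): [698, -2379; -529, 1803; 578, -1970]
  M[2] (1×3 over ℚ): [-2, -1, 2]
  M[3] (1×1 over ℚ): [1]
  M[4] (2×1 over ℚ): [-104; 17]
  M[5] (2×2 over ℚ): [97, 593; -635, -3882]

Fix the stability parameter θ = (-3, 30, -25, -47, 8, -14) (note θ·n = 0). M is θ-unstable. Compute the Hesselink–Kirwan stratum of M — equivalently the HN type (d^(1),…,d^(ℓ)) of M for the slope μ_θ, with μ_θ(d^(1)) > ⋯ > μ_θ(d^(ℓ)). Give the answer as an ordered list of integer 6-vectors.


Barcode: M ≅ I[1,2], I[1,6], I[2,2], I[5,6]. HN layers by μ_θ (3 steps, strictly decreasing):
  μ^(1)=30; μ^(2)=-3; μ^(3)=-45/4

((0, 2, 0, 0, 0, 0); (1, 0, 0, 0, 2, 2); (1, 1, 1, 1, 0, 0))


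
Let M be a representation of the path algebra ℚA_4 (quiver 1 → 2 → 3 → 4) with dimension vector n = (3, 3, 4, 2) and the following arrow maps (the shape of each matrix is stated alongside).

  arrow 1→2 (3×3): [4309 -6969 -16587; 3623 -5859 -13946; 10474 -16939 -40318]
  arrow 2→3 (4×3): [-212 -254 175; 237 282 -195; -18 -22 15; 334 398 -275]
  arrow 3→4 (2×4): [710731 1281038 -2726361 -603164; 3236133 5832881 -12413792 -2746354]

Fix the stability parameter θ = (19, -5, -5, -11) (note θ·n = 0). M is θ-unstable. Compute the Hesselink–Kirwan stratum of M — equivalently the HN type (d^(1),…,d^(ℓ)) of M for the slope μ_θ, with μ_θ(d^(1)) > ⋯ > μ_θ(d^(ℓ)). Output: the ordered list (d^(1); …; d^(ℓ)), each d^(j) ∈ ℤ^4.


Via rank(M_{q-1}∘⋯∘M_p): M ≅ I[1,2], I[1,3], I[1,4], I[3,3], I[3,4].
μ_θ-semistable layers: μ^(1)=7; μ^(2)=3; μ^(3)=-1/2; μ^(4)=-5; μ^(5)=-8

((1, 1, 0, 0); (1, 1, 1, 0); (1, 1, 1, 1); (0, 0, 1, 0); (0, 0, 1, 1))


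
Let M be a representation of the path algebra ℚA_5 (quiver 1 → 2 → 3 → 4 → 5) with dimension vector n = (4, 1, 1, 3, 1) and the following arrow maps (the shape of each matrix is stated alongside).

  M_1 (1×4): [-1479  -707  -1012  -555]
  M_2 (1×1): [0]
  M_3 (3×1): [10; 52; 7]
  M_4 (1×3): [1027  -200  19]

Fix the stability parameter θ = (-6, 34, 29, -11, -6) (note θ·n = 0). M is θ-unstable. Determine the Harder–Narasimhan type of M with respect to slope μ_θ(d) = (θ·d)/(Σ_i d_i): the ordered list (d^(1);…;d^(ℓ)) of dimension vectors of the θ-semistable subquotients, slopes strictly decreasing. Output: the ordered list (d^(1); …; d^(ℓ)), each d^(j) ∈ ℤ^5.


Barcode: M ≅ I[1,1]^3, I[1,2], I[3,5], I[4,4]^2. HN layers by μ_θ (4 steps, strictly decreasing):
  μ^(1)=34; μ^(2)=4; μ^(3)=-6; μ^(4)=-11

((0, 1, 0, 0, 0); (0, 0, 1, 1, 1); (4, 0, 0, 0, 0); (0, 0, 0, 2, 0))


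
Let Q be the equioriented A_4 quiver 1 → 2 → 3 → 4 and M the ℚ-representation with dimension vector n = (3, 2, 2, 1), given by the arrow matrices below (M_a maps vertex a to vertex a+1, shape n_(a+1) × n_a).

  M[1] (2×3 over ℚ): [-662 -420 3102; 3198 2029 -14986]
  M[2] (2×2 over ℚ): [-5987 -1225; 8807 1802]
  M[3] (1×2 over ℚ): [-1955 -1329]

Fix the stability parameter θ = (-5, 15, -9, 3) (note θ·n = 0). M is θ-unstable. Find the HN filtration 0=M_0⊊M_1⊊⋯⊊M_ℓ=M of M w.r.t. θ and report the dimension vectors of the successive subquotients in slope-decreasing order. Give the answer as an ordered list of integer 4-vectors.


Via rank(M_{q-1}∘⋯∘M_p): M ≅ I[1,1], I[1,3], I[1,4].
μ_θ-semistable layers: μ^(1)=3; μ^(2)=-5

((0, 2, 2, 1); (3, 0, 0, 0))


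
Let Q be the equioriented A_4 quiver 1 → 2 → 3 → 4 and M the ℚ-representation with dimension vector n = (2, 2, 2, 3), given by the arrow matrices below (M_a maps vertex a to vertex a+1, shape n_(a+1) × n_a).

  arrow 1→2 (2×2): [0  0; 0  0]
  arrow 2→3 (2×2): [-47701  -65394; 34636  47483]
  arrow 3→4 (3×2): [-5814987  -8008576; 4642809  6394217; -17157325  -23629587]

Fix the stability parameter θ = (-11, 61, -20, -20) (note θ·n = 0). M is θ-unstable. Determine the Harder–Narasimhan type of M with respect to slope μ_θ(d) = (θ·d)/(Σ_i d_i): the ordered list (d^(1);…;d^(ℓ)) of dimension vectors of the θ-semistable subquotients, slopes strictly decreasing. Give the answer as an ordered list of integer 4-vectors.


Via rank(M_{q-1}∘⋯∘M_p): M ≅ I[1,1]^2, I[2,4]^2, I[4,4].
μ_θ-semistable layers: μ^(1)=7; μ^(2)=-11; μ^(3)=-20

((0, 2, 2, 2); (2, 0, 0, 0); (0, 0, 0, 1))


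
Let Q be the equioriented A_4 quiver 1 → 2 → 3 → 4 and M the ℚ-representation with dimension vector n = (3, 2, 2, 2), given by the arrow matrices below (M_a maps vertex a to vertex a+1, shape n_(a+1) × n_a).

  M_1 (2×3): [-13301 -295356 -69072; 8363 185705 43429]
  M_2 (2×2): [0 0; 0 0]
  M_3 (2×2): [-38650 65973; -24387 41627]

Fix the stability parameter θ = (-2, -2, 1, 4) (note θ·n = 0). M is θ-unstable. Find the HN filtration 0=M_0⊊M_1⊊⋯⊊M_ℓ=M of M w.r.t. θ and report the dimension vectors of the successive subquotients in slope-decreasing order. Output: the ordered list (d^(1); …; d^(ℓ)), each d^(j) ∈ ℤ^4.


Barcode: M ≅ I[1,1], I[1,2]^2, I[3,4]^2. HN layers by μ_θ (3 steps, strictly decreasing):
  μ^(1)=4; μ^(2)=1; μ^(3)=-2

((0, 0, 0, 2); (0, 0, 2, 0); (3, 2, 0, 0))


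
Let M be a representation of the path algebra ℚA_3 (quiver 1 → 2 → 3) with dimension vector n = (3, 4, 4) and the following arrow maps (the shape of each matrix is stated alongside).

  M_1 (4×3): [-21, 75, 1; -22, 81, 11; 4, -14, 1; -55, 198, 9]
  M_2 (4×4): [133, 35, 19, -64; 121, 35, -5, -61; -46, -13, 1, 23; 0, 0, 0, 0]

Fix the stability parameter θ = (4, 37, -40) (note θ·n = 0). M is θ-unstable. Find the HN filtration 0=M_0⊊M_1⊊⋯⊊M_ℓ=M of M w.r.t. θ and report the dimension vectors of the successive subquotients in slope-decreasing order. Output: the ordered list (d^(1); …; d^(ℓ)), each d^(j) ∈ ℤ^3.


Barcode: M ≅ I[1,2], I[1,3]^2, I[2,3], I[3,3]. HN layers by μ_θ (5 steps, strictly decreasing):
  μ^(1)=37; μ^(2)=4; μ^(3)=1/3; μ^(4)=-3/2; μ^(5)=-40

((0, 1, 0); (1, 0, 0); (2, 2, 2); (0, 1, 1); (0, 0, 1))


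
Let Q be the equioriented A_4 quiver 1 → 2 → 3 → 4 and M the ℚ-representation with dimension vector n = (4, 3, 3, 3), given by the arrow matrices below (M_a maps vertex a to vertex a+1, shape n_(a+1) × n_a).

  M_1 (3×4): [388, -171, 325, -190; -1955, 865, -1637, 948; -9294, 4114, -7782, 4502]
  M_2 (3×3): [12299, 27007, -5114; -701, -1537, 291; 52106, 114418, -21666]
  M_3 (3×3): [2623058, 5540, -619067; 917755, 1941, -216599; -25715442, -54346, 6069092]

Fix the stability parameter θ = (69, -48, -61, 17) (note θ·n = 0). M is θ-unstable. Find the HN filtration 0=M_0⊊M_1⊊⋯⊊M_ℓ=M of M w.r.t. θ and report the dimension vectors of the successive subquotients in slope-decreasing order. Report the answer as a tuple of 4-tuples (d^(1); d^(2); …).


Via rank(M_{q-1}∘⋯∘M_p): M ≅ I[1,1], I[1,2], I[1,3], I[1,4], I[3,4], I[4,4].
μ_θ-semistable layers: μ^(1)=69; μ^(2)=17; μ^(3)=21/2; μ^(4)=-40/3; μ^(5)=-61

((1, 0, 0, 0); (0, 0, 0, 3); (1, 1, 0, 0); (2, 2, 2, 0); (0, 0, 1, 0))


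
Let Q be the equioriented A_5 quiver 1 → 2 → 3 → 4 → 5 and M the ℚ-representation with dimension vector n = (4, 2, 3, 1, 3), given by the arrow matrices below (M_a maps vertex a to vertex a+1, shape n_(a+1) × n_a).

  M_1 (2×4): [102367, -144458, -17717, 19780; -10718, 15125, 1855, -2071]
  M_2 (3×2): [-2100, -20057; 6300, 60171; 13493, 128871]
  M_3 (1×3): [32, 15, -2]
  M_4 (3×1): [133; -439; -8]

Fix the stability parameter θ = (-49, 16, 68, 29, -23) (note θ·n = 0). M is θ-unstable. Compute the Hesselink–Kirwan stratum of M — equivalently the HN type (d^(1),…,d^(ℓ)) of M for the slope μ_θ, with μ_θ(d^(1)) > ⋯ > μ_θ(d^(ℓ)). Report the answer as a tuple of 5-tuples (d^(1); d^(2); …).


Barcode: M ≅ I[1,1]^2, I[1,3], I[1,5], I[3,3], I[5,5]^2. HN layers by μ_θ (5 steps, strictly decreasing):
  μ^(1)=68; μ^(2)=74/3; μ^(3)=16; μ^(4)=-23; μ^(5)=-49

((0, 0, 2, 0, 0); (0, 0, 1, 1, 1); (0, 2, 0, 0, 0); (0, 0, 0, 0, 2); (4, 0, 0, 0, 0))


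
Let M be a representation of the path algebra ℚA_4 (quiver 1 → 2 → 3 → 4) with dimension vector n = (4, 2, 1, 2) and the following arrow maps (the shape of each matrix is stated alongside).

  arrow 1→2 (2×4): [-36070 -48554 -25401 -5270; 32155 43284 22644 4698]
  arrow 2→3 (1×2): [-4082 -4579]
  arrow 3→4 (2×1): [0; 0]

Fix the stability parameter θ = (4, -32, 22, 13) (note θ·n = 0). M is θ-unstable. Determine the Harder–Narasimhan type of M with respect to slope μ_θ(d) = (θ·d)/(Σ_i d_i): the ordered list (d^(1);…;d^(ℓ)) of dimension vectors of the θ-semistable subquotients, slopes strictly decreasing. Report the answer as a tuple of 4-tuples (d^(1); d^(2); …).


Interval decomposition of M: I[1,1]^2, I[1,2], I[1,3], I[4,4]^2.
HN type (ℓ=4): μ^(1)=22; μ^(2)=13; μ^(3)=4; μ^(4)=-14

((0, 0, 1, 0); (0, 0, 0, 2); (2, 0, 0, 0); (2, 2, 0, 0))


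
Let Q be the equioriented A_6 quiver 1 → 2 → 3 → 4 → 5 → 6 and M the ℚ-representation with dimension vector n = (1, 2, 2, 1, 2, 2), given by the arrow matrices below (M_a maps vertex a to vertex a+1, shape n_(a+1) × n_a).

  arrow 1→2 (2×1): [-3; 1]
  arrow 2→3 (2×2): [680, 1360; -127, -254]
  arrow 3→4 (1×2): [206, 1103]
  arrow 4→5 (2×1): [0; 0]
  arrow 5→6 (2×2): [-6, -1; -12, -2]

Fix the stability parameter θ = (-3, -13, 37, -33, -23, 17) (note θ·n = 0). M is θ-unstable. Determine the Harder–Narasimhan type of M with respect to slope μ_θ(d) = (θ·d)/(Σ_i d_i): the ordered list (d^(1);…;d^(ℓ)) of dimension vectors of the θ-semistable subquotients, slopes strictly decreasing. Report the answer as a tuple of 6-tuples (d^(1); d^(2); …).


Interval decomposition of M: I[1,4], I[2,2], I[3,3], I[5,5], I[5,6], I[6,6].
HN type (ℓ=6): μ^(1)=37; μ^(2)=17; μ^(3)=2; μ^(4)=-8; μ^(5)=-13; μ^(6)=-23

((0, 0, 1, 0, 0, 0); (0, 0, 0, 0, 0, 2); (0, 0, 1, 1, 0, 0); (1, 1, 0, 0, 0, 0); (0, 1, 0, 0, 0, 0); (0, 0, 0, 0, 2, 0))


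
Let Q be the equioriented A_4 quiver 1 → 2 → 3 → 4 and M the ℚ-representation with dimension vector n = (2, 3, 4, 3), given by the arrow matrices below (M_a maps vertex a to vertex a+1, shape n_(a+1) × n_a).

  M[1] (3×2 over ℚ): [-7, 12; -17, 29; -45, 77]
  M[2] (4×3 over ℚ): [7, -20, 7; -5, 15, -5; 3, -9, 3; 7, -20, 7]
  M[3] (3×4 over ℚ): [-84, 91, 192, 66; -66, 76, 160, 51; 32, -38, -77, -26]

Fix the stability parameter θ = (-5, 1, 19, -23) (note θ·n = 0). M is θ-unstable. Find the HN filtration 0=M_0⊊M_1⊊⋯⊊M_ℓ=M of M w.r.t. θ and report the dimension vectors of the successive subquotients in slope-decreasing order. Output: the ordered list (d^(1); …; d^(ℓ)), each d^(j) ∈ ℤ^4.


Interval decomposition of M: I[1,4]^2, I[2,2], I[3,3], I[3,4].
HN type (ℓ=5): μ^(1)=19; μ^(2)=1; μ^(3)=-1; μ^(4)=-2; μ^(5)=-5

((0, 0, 1, 0); (0, 1, 0, 0); (0, 2, 2, 2); (0, 0, 1, 1); (2, 0, 0, 0))


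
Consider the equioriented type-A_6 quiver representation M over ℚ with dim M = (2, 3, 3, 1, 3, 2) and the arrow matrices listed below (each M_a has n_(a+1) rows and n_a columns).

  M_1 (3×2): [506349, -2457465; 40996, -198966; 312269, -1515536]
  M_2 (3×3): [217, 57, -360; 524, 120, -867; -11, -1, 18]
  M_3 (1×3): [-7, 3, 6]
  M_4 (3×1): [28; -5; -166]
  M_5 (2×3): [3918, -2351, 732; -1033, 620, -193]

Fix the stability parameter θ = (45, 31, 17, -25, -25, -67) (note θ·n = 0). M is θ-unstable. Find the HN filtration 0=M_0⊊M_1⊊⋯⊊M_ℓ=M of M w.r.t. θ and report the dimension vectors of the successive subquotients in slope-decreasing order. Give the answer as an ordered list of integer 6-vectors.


Interval decomposition of M: I[1,3], I[1,6], I[2,3], I[5,5], I[5,6].
HN type (ℓ=5): μ^(1)=31; μ^(2)=24; μ^(3)=-4; μ^(4)=-25; μ^(5)=-46

((1, 1, 1, 0, 0, 0); (0, 1, 1, 0, 0, 0); (1, 1, 1, 1, 1, 1); (0, 0, 0, 0, 1, 0); (0, 0, 0, 0, 1, 1))


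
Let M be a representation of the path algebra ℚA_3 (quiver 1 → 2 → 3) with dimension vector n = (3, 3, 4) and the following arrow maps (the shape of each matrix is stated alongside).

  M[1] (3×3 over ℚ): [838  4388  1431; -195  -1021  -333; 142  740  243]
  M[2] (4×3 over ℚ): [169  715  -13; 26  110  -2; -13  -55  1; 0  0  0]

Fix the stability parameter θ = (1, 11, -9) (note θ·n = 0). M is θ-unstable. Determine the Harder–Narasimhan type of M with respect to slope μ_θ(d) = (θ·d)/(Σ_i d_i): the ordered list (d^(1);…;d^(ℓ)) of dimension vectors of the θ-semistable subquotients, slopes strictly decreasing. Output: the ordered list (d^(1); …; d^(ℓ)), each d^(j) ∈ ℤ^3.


Via rank(M_{q-1}∘⋯∘M_p): M ≅ I[1,1], I[1,2], I[1,3], I[2,2], I[3,3]^3.
μ_θ-semistable layers: μ^(1)=11; μ^(2)=1; μ^(3)=-9

((0, 2, 0); (3, 1, 1); (0, 0, 3))


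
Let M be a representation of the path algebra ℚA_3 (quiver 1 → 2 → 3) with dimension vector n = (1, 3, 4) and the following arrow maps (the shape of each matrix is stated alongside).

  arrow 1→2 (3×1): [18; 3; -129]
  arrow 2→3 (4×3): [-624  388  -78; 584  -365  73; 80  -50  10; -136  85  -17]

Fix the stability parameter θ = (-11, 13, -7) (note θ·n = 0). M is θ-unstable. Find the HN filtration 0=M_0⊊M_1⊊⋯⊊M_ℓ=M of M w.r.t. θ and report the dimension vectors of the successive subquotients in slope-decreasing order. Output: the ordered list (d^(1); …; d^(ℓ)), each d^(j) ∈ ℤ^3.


Interval decomposition of M: I[1,3], I[2,2], I[2,3], I[3,3]^2.
HN type (ℓ=4): μ^(1)=13; μ^(2)=3; μ^(3)=-7; μ^(4)=-11

((0, 1, 0); (0, 2, 2); (0, 0, 2); (1, 0, 0))


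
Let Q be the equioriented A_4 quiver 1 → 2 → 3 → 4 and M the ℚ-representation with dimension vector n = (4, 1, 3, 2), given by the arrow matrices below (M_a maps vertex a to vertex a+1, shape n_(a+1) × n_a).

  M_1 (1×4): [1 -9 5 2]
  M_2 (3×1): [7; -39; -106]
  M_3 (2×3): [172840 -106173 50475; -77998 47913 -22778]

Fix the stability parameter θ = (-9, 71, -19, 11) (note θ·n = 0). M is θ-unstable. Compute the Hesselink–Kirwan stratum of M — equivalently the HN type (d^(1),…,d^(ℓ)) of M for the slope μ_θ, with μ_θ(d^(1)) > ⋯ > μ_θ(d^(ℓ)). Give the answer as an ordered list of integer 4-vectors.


Barcode: M ≅ I[1,1]^3, I[1,4], I[3,3], I[3,4]. HN layers by μ_θ (4 steps, strictly decreasing):
  μ^(1)=21; μ^(2)=11; μ^(3)=-9; μ^(4)=-19

((0, 1, 1, 1); (0, 0, 0, 1); (4, 0, 0, 0); (0, 0, 2, 0))


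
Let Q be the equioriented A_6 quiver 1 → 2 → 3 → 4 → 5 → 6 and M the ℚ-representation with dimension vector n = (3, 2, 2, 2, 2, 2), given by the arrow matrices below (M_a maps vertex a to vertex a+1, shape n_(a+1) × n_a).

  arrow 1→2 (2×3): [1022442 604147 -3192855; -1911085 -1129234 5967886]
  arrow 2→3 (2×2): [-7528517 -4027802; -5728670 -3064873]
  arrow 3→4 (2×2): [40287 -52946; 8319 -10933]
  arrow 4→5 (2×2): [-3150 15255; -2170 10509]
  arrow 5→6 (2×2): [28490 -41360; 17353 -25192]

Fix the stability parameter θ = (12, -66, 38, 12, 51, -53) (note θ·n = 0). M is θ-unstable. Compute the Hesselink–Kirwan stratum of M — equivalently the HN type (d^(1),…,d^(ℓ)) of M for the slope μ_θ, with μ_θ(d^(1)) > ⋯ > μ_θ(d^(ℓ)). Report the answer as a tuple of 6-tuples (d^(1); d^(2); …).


Via rank(M_{q-1}∘⋯∘M_p): M ≅ I[1,1], I[1,4], I[1,6], I[5,5], I[6,6].
μ_θ-semistable layers: μ^(1)=51; μ^(2)=25; μ^(3)=12; μ^(4)=-27; μ^(5)=-53

((0, 0, 0, 0, 1, 0); (0, 0, 1, 1, 0, 0); (1, 0, 1, 1, 1, 1); (2, 2, 0, 0, 0, 0); (0, 0, 0, 0, 0, 1))


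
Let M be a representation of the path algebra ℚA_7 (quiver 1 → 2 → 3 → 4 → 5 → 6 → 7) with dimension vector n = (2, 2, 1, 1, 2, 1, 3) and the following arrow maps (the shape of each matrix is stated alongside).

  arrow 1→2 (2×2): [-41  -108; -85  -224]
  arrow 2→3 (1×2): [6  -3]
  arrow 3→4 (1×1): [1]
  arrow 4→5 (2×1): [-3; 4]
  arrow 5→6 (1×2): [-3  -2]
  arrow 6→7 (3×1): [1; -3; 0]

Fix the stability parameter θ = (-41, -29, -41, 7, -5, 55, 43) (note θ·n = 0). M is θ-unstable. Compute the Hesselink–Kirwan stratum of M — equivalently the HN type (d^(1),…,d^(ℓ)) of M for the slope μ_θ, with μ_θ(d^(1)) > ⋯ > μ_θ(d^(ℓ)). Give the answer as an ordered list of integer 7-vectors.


Interval decomposition of M: I[1,2], I[1,7], I[5,5], I[7,7]^2.
HN type (ℓ=7): μ^(1)=49; μ^(2)=43; μ^(3)=1; μ^(4)=-5; μ^(5)=-29; μ^(6)=-35; μ^(7)=-41

((0, 0, 0, 0, 0, 1, 1); (0, 0, 0, 0, 0, 0, 2); (0, 0, 0, 1, 1, 0, 0); (0, 0, 0, 0, 1, 0, 0); (0, 1, 0, 0, 0, 0, 0); (0, 1, 1, 0, 0, 0, 0); (2, 0, 0, 0, 0, 0, 0))


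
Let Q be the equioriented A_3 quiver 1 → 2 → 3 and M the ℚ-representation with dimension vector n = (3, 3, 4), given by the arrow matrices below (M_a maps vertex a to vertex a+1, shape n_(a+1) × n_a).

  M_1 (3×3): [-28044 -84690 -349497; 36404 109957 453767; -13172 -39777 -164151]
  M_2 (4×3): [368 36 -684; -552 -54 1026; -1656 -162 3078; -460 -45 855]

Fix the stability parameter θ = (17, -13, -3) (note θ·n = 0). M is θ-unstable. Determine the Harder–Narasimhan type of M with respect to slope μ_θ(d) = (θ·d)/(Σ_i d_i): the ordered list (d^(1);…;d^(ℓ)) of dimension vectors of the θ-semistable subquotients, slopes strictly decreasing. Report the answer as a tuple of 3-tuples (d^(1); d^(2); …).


Barcode: M ≅ I[1,1], I[1,2]^2, I[2,3], I[3,3]^3. HN layers by μ_θ (4 steps, strictly decreasing):
  μ^(1)=17; μ^(2)=2; μ^(3)=-3; μ^(4)=-13

((1, 0, 0); (2, 2, 0); (0, 0, 4); (0, 1, 0))


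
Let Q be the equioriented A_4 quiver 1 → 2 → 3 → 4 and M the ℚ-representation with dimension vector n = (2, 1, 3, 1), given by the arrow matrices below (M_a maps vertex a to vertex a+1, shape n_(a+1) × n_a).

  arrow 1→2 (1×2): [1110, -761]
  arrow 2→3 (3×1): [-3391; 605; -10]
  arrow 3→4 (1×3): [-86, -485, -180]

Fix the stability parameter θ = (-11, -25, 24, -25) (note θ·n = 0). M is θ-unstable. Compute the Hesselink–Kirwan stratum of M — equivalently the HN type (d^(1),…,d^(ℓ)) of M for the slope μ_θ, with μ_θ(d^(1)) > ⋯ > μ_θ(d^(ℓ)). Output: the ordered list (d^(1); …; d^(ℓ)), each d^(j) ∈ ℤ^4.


Barcode: M ≅ I[1,1], I[1,4], I[3,3]^2. HN layers by μ_θ (4 steps, strictly decreasing):
  μ^(1)=24; μ^(2)=-1/2; μ^(3)=-11; μ^(4)=-18

((0, 0, 2, 0); (0, 0, 1, 1); (1, 0, 0, 0); (1, 1, 0, 0))


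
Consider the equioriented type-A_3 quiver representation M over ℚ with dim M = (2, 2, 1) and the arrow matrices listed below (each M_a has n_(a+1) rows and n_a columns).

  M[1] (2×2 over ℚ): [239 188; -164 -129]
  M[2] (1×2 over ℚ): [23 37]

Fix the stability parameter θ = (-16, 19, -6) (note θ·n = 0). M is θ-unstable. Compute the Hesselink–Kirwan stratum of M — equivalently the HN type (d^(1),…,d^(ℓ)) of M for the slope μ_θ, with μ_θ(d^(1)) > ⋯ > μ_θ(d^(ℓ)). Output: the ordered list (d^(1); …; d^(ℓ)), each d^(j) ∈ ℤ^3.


Interval decomposition of M: I[1,2], I[1,3].
HN type (ℓ=3): μ^(1)=19; μ^(2)=13/2; μ^(3)=-16

((0, 1, 0); (0, 1, 1); (2, 0, 0))


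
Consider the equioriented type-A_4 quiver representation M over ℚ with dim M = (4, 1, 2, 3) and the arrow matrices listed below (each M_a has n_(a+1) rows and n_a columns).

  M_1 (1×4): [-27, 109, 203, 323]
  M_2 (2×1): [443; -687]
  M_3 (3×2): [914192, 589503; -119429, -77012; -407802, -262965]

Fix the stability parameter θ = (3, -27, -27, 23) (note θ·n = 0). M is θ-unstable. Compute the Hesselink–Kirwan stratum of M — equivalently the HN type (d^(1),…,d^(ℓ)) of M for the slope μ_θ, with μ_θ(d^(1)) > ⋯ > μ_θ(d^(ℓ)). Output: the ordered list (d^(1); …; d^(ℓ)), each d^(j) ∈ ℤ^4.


Interval decomposition of M: I[1,1]^3, I[1,4], I[3,4], I[4,4].
HN type (ℓ=4): μ^(1)=23; μ^(2)=3; μ^(3)=-17; μ^(4)=-27

((0, 0, 0, 3); (3, 0, 0, 0); (1, 1, 1, 0); (0, 0, 1, 0))


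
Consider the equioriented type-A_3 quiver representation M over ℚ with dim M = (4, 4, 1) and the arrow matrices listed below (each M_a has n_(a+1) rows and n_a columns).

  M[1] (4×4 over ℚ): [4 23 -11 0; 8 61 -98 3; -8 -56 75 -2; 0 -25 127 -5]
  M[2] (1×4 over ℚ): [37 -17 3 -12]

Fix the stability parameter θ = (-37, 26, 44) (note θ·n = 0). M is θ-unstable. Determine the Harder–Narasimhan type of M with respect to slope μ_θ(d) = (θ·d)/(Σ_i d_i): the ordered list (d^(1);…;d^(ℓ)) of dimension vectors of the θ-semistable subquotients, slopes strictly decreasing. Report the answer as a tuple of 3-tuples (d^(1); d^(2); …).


Interval decomposition of M: I[1,1], I[1,2]^2, I[1,3], I[2,2].
HN type (ℓ=3): μ^(1)=44; μ^(2)=26; μ^(3)=-37

((0, 0, 1); (0, 4, 0); (4, 0, 0))


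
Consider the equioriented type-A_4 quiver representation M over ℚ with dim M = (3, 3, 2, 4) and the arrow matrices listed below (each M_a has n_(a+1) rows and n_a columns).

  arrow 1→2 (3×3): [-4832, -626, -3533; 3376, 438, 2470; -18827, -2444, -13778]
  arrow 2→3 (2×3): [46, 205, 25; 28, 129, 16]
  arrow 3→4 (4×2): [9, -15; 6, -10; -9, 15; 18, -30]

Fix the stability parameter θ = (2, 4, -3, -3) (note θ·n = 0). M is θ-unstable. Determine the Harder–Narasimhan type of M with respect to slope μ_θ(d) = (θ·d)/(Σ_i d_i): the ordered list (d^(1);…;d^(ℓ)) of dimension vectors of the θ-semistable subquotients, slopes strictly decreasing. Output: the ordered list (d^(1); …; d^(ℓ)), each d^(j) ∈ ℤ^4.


Interval decomposition of M: I[1,2], I[1,3], I[1,4], I[4,4]^3.
HN type (ℓ=5): μ^(1)=4; μ^(2)=2; μ^(3)=1; μ^(4)=0; μ^(5)=-3

((0, 1, 0, 0); (1, 0, 0, 0); (1, 1, 1, 0); (1, 1, 1, 1); (0, 0, 0, 3))


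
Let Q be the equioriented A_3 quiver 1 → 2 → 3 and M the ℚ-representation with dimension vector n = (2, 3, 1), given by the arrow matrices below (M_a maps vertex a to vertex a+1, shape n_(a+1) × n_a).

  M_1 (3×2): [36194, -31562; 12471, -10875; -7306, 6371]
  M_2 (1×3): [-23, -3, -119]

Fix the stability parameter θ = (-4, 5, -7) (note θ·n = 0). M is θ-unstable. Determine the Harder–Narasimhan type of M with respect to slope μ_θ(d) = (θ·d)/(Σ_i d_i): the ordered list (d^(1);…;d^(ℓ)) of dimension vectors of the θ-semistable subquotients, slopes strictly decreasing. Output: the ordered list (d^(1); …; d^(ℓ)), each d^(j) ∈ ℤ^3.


Interval decomposition of M: I[1,2], I[1,3], I[2,2].
HN type (ℓ=3): μ^(1)=5; μ^(2)=-1; μ^(3)=-4

((0, 2, 0); (0, 1, 1); (2, 0, 0))


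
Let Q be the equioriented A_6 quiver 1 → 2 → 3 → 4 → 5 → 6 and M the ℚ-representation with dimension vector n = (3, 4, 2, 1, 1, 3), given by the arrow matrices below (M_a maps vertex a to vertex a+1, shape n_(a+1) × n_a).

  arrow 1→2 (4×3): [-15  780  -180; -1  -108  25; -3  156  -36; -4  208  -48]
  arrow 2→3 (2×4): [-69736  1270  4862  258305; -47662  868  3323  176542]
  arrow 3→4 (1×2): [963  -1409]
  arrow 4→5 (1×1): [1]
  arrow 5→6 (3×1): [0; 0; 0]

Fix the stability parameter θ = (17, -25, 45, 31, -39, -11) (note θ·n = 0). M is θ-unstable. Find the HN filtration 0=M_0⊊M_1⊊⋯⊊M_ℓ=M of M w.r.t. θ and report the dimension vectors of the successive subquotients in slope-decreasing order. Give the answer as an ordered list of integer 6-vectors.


Barcode: M ≅ I[1,1], I[1,3], I[1,5], I[2,2]^2, I[6,6]^3. HN layers by μ_θ (6 steps, strictly decreasing):
  μ^(1)=45; μ^(2)=17; μ^(3)=37/3; μ^(4)=-4; μ^(5)=-11; μ^(6)=-25

((0, 0, 1, 0, 0, 0); (1, 0, 0, 0, 0, 0); (0, 0, 1, 1, 1, 0); (2, 2, 0, 0, 0, 0); (0, 0, 0, 0, 0, 3); (0, 2, 0, 0, 0, 0))


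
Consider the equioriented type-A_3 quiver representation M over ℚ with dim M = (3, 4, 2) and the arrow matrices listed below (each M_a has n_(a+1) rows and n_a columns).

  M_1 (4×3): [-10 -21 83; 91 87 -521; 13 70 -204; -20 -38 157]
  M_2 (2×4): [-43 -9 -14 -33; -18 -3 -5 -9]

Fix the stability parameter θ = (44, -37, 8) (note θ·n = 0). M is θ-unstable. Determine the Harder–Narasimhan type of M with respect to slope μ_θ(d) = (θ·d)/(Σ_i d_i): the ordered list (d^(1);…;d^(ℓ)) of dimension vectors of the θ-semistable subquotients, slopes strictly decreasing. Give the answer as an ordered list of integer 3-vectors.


Via rank(M_{q-1}∘⋯∘M_p): M ≅ I[1,2], I[1,3]^2, I[2,2].
μ_θ-semistable layers: μ^(1)=8; μ^(2)=7/2; μ^(3)=-37

((0, 0, 2); (3, 3, 0); (0, 1, 0))


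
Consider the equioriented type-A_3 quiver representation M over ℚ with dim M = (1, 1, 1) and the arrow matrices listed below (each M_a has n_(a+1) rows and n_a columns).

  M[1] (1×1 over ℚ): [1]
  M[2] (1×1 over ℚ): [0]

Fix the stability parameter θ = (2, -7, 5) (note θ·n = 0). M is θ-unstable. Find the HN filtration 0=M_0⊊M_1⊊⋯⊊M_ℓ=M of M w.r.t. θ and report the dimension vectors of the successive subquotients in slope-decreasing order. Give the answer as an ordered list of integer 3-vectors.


Interval decomposition of M: I[1,2], I[3,3].
HN type (ℓ=2): μ^(1)=5; μ^(2)=-5/2

((0, 0, 1); (1, 1, 0))


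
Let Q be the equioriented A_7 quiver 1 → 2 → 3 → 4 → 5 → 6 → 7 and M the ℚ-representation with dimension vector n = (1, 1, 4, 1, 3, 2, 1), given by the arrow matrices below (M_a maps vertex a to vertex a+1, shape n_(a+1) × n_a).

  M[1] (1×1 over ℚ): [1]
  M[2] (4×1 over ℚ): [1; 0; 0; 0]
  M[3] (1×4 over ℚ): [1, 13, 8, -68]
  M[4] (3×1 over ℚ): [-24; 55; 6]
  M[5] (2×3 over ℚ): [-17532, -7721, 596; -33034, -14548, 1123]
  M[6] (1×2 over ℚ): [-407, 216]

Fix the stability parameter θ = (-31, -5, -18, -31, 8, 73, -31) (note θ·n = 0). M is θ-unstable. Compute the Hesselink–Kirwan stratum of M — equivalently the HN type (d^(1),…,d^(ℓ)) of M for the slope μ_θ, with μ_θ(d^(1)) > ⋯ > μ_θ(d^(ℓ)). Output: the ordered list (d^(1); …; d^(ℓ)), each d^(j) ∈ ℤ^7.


Interval decomposition of M: I[1,7], I[3,3]^3, I[5,5], I[5,6].
HN type (ℓ=5): μ^(1)=73; μ^(2)=21; μ^(3)=8; μ^(4)=-18; μ^(5)=-31

((0, 0, 0, 0, 0, 1, 0); (0, 0, 0, 0, 0, 1, 1); (0, 0, 0, 0, 3, 0, 0); (0, 1, 4, 1, 0, 0, 0); (1, 0, 0, 0, 0, 0, 0))


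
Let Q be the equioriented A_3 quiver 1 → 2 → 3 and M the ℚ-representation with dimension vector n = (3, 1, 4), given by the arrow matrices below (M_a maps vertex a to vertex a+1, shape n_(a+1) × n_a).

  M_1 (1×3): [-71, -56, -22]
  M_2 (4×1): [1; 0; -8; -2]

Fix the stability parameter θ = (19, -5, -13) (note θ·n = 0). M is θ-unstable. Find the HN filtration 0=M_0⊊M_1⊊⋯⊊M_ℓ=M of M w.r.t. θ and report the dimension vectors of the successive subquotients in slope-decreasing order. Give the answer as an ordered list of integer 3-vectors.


Barcode: M ≅ I[1,1]^2, I[1,3], I[3,3]^3. HN layers by μ_θ (3 steps, strictly decreasing):
  μ^(1)=19; μ^(2)=1/3; μ^(3)=-13

((2, 0, 0); (1, 1, 1); (0, 0, 3))


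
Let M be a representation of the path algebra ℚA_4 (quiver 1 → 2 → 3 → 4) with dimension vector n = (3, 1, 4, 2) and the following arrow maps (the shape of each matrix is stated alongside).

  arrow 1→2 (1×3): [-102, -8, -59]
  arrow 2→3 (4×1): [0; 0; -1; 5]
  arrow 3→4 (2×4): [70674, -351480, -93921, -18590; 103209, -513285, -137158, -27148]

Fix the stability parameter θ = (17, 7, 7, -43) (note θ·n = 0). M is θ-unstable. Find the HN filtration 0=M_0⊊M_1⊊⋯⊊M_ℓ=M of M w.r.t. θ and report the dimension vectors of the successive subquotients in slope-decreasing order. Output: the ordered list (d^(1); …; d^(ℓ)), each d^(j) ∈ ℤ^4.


Via rank(M_{q-1}∘⋯∘M_p): M ≅ I[1,1]^2, I[1,4], I[3,3]^2, I[3,4].
μ_θ-semistable layers: μ^(1)=17; μ^(2)=7; μ^(3)=-3; μ^(4)=-18

((2, 0, 0, 0); (0, 0, 2, 0); (1, 1, 1, 1); (0, 0, 1, 1))


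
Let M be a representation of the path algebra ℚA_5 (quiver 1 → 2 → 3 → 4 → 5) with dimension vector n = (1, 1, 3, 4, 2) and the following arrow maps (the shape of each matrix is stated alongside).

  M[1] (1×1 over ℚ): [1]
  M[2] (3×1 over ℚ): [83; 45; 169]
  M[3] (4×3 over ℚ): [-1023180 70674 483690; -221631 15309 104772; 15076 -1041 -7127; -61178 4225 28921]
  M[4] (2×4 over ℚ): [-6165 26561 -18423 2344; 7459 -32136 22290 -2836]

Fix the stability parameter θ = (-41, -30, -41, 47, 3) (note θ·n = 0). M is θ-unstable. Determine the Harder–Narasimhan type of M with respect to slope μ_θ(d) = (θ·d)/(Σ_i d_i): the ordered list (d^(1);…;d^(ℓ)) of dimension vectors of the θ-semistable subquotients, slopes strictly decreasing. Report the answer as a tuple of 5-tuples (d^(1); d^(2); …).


Barcode: M ≅ I[1,3], I[3,4], I[3,5], I[4,4], I[4,5]. HN layers by μ_θ (4 steps, strictly decreasing):
  μ^(1)=47; μ^(2)=25; μ^(3)=-71/2; μ^(4)=-41

((0, 0, 0, 2, 0); (0, 0, 0, 2, 2); (0, 1, 1, 0, 0); (1, 0, 2, 0, 0))


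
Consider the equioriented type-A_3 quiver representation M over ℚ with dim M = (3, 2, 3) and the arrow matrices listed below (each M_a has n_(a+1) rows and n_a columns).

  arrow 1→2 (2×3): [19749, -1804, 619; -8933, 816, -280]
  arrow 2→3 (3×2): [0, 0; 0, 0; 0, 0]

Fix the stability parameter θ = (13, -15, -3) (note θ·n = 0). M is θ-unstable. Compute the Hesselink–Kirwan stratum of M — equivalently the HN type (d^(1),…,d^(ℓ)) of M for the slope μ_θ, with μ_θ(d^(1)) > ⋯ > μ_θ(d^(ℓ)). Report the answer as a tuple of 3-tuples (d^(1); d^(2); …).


Via rank(M_{q-1}∘⋯∘M_p): M ≅ I[1,1], I[1,2]^2, I[3,3]^3.
μ_θ-semistable layers: μ^(1)=13; μ^(2)=-1; μ^(3)=-3

((1, 0, 0); (2, 2, 0); (0, 0, 3))


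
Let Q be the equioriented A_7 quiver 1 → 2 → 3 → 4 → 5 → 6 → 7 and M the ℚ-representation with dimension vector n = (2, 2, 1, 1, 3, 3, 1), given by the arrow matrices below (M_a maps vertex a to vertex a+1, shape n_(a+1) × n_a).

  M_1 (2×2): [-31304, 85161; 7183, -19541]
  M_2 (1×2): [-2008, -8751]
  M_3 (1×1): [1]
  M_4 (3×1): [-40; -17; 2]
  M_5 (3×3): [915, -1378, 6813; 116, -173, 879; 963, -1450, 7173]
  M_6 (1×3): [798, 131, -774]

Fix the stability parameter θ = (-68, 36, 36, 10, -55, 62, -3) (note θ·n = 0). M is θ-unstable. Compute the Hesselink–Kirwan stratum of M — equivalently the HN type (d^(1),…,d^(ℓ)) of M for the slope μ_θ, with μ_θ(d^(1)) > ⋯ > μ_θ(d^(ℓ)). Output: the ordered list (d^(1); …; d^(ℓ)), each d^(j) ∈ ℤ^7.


Via rank(M_{q-1}∘⋯∘M_p): M ≅ I[1,2], I[1,7], I[5,5], I[5,6], I[6,6].
μ_θ-semistable layers: μ^(1)=62; μ^(2)=36; μ^(3)=59/2; μ^(4)=27/4; μ^(5)=-55; μ^(6)=-68

((0, 0, 0, 0, 0, 2, 0); (0, 1, 0, 0, 0, 0, 0); (0, 0, 0, 0, 0, 1, 1); (0, 1, 1, 1, 1, 0, 0); (0, 0, 0, 0, 2, 0, 0); (2, 0, 0, 0, 0, 0, 0))


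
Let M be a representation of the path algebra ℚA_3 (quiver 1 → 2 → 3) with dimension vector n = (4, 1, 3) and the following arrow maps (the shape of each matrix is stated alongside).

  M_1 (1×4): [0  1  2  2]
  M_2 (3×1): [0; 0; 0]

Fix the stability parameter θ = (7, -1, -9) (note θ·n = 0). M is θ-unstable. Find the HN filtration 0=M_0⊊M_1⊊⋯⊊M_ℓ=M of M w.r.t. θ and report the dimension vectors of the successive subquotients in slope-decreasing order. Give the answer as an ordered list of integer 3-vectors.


Via rank(M_{q-1}∘⋯∘M_p): M ≅ I[1,1]^3, I[1,2], I[3,3]^3.
μ_θ-semistable layers: μ^(1)=7; μ^(2)=3; μ^(3)=-9

((3, 0, 0); (1, 1, 0); (0, 0, 3))


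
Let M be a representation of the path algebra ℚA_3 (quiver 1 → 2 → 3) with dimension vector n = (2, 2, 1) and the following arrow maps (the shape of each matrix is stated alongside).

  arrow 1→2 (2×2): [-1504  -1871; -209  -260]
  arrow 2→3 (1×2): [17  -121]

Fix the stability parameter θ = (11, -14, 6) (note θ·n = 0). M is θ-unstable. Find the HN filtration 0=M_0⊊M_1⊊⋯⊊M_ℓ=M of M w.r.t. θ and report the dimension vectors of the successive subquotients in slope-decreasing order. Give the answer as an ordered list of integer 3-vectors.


Via rank(M_{q-1}∘⋯∘M_p): M ≅ I[1,2], I[1,3].
μ_θ-semistable layers: μ^(1)=6; μ^(2)=-3/2

((0, 0, 1); (2, 2, 0))
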